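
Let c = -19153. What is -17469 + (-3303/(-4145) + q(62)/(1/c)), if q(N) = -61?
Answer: 4770334583/4145 ≈ 1.1509e+6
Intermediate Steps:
-17469 + (-3303/(-4145) + q(62)/(1/c)) = -17469 + (-3303/(-4145) - 61/(1/(-19153))) = -17469 + (-3303*(-1/4145) - 61/(-1/19153)) = -17469 + (3303/4145 - 61*(-19153)) = -17469 + (3303/4145 + 1168333) = -17469 + 4842743588/4145 = 4770334583/4145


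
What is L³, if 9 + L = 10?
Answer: 1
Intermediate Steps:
L = 1 (L = -9 + 10 = 1)
L³ = 1³ = 1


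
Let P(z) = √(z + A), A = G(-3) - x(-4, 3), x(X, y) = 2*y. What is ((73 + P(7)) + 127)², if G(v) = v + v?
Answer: (200 + I*√5)² ≈ 39995.0 + 894.4*I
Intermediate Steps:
G(v) = 2*v
A = -12 (A = 2*(-3) - 2*3 = -6 - 1*6 = -6 - 6 = -12)
P(z) = √(-12 + z) (P(z) = √(z - 12) = √(-12 + z))
((73 + P(7)) + 127)² = ((73 + √(-12 + 7)) + 127)² = ((73 + √(-5)) + 127)² = ((73 + I*√5) + 127)² = (200 + I*√5)²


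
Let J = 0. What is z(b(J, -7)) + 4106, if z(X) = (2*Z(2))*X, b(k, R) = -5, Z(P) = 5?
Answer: 4056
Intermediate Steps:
z(X) = 10*X (z(X) = (2*5)*X = 10*X)
z(b(J, -7)) + 4106 = 10*(-5) + 4106 = -50 + 4106 = 4056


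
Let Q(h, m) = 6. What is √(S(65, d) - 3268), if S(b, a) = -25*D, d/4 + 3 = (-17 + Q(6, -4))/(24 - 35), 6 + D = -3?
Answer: I*√3043 ≈ 55.163*I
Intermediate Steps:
D = -9 (D = -6 - 3 = -9)
d = -8 (d = -12 + 4*((-17 + 6)/(24 - 35)) = -12 + 4*(-11/(-11)) = -12 + 4*(-11*(-1/11)) = -12 + 4*1 = -12 + 4 = -8)
S(b, a) = 225 (S(b, a) = -25*(-9) = 225)
√(S(65, d) - 3268) = √(225 - 3268) = √(-3043) = I*√3043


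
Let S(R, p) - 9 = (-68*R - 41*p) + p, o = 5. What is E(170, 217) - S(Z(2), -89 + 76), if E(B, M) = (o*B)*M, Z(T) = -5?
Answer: 183581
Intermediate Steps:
E(B, M) = 5*B*M (E(B, M) = (5*B)*M = 5*B*M)
S(R, p) = 9 - 68*R - 40*p (S(R, p) = 9 + ((-68*R - 41*p) + p) = 9 + (-68*R - 40*p) = 9 - 68*R - 40*p)
E(170, 217) - S(Z(2), -89 + 76) = 5*170*217 - (9 - 68*(-5) - 40*(-89 + 76)) = 184450 - (9 + 340 - 40*(-13)) = 184450 - (9 + 340 + 520) = 184450 - 1*869 = 184450 - 869 = 183581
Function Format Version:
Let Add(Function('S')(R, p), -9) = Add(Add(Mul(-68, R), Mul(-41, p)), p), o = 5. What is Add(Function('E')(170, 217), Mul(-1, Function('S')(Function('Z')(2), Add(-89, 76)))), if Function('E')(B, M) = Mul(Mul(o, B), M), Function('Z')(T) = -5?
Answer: 183581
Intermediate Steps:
Function('E')(B, M) = Mul(5, B, M) (Function('E')(B, M) = Mul(Mul(5, B), M) = Mul(5, B, M))
Function('S')(R, p) = Add(9, Mul(-68, R), Mul(-40, p)) (Function('S')(R, p) = Add(9, Add(Add(Mul(-68, R), Mul(-41, p)), p)) = Add(9, Add(Mul(-68, R), Mul(-40, p))) = Add(9, Mul(-68, R), Mul(-40, p)))
Add(Function('E')(170, 217), Mul(-1, Function('S')(Function('Z')(2), Add(-89, 76)))) = Add(Mul(5, 170, 217), Mul(-1, Add(9, Mul(-68, -5), Mul(-40, Add(-89, 76))))) = Add(184450, Mul(-1, Add(9, 340, Mul(-40, -13)))) = Add(184450, Mul(-1, Add(9, 340, 520))) = Add(184450, Mul(-1, 869)) = Add(184450, -869) = 183581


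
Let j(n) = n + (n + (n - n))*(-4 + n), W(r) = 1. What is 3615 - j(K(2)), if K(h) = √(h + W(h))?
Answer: 3612 + 3*√3 ≈ 3617.2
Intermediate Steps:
K(h) = √(1 + h) (K(h) = √(h + 1) = √(1 + h))
j(n) = n + n*(-4 + n) (j(n) = n + (n + 0)*(-4 + n) = n + n*(-4 + n))
3615 - j(K(2)) = 3615 - √(1 + 2)*(-3 + √(1 + 2)) = 3615 - √3*(-3 + √3)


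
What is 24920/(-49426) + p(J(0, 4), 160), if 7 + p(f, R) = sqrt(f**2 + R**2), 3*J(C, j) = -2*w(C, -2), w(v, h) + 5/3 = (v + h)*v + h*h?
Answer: -185451/24713 + 2*sqrt(518449)/9 ≈ 152.50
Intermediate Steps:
w(v, h) = -5/3 + h**2 + v*(h + v) (w(v, h) = -5/3 + ((v + h)*v + h*h) = -5/3 + ((h + v)*v + h**2) = -5/3 + (v*(h + v) + h**2) = -5/3 + (h**2 + v*(h + v)) = -5/3 + h**2 + v*(h + v))
J(C, j) = -14/9 - 2*C**2/3 + 4*C/3 (J(C, j) = (-2*(-5/3 + (-2)**2 + C**2 - 2*C))/3 = (-2*(-5/3 + 4 + C**2 - 2*C))/3 = (-2*(7/3 + C**2 - 2*C))/3 = (-14/3 - 2*C**2 + 4*C)/3 = -14/9 - 2*C**2/3 + 4*C/3)
p(f, R) = -7 + sqrt(R**2 + f**2) (p(f, R) = -7 + sqrt(f**2 + R**2) = -7 + sqrt(R**2 + f**2))
24920/(-49426) + p(J(0, 4), 160) = 24920/(-49426) + (-7 + sqrt(160**2 + (-14/9 - 2/3*0**2 + (4/3)*0)**2)) = 24920*(-1/49426) + (-7 + sqrt(25600 + (-14/9 - 2/3*0 + 0)**2)) = -12460/24713 + (-7 + sqrt(25600 + (-14/9 + 0 + 0)**2)) = -12460/24713 + (-7 + sqrt(25600 + (-14/9)**2)) = -12460/24713 + (-7 + sqrt(25600 + 196/81)) = -12460/24713 + (-7 + sqrt(2073796/81)) = -12460/24713 + (-7 + 2*sqrt(518449)/9) = -185451/24713 + 2*sqrt(518449)/9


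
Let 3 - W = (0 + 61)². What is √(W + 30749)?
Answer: √27031 ≈ 164.41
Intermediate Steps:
W = -3718 (W = 3 - (0 + 61)² = 3 - 1*61² = 3 - 1*3721 = 3 - 3721 = -3718)
√(W + 30749) = √(-3718 + 30749) = √27031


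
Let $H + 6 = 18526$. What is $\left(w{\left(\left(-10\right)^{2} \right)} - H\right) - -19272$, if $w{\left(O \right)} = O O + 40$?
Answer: $10792$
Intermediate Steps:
$w{\left(O \right)} = 40 + O^{2}$ ($w{\left(O \right)} = O^{2} + 40 = 40 + O^{2}$)
$H = 18520$ ($H = -6 + 18526 = 18520$)
$\left(w{\left(\left(-10\right)^{2} \right)} - H\right) - -19272 = \left(\left(40 + \left(\left(-10\right)^{2}\right)^{2}\right) - 18520\right) - -19272 = \left(\left(40 + 100^{2}\right) - 18520\right) + 19272 = \left(\left(40 + 10000\right) - 18520\right) + 19272 = \left(10040 - 18520\right) + 19272 = -8480 + 19272 = 10792$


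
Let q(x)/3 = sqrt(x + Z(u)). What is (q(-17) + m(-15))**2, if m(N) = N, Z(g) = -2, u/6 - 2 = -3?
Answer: 54 - 90*I*sqrt(19) ≈ 54.0 - 392.3*I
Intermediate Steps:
u = -6 (u = 12 + 6*(-3) = 12 - 18 = -6)
q(x) = 3*sqrt(-2 + x) (q(x) = 3*sqrt(x - 2) = 3*sqrt(-2 + x))
(q(-17) + m(-15))**2 = (3*sqrt(-2 - 17) - 15)**2 = (3*sqrt(-19) - 15)**2 = (3*(I*sqrt(19)) - 15)**2 = (3*I*sqrt(19) - 15)**2 = (-15 + 3*I*sqrt(19))**2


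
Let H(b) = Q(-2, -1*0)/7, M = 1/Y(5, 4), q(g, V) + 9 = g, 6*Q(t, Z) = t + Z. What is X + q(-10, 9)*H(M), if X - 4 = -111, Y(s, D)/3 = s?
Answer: -2228/21 ≈ -106.10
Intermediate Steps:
Y(s, D) = 3*s
Q(t, Z) = Z/6 + t/6 (Q(t, Z) = (t + Z)/6 = (Z + t)/6 = Z/6 + t/6)
X = -107 (X = 4 - 111 = -107)
q(g, V) = -9 + g
M = 1/15 (M = 1/(3*5) = 1/15 ≈ 0.066667)
H(b) = -1/21 (H(b) = ((-1*0)/6 + (⅙)*(-2))/7 = ((⅙)*0 - ⅓)*(⅐) = (0 - ⅓)*(⅐) = -⅓*⅐ = -1/21)
X + q(-10, 9)*H(M) = -107 + (-9 - 10)*(-1/21) = -107 - 19*(-1/21) = -107 + 19/21 = -2228/21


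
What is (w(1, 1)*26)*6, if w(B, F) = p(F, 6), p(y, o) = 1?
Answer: 156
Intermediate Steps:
w(B, F) = 1
(w(1, 1)*26)*6 = (1*26)*6 = 26*6 = 156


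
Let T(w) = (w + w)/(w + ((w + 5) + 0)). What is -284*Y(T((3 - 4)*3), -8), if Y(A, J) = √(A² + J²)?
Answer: -2840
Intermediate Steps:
T(w) = 2*w/(5 + 2*w) (T(w) = (2*w)/(w + ((5 + w) + 0)) = (2*w)/(w + (5 + w)) = (2*w)/(5 + 2*w) = 2*w/(5 + 2*w))
-284*Y(T((3 - 4)*3), -8) = -284*√((2*((3 - 4)*3)/(5 + 2*((3 - 4)*3)))² + (-8)²) = -284*√((2*(-1*3)/(5 + 2*(-1*3)))² + 64) = -284*√((2*(-3)/(5 + 2*(-3)))² + 64) = -284*√((2*(-3)/(5 - 6))² + 64) = -284*√((2*(-3)/(-1))² + 64) = -284*√((2*(-3)*(-1))² + 64) = -284*√(6² + 64) = -284*√(36 + 64) = -284*√100 = -284*10 = -2840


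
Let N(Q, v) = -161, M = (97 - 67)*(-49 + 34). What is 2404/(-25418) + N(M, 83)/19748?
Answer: -25783245/250977332 ≈ -0.10273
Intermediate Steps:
M = -450 (M = 30*(-15) = -450)
2404/(-25418) + N(M, 83)/19748 = 2404/(-25418) - 161/19748 = 2404*(-1/25418) - 161*1/19748 = -1202/12709 - 161/19748 = -25783245/250977332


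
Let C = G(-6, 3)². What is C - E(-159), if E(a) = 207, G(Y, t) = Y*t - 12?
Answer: 693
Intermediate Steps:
G(Y, t) = -12 + Y*t
C = 900 (C = (-12 - 6*3)² = (-12 - 18)² = (-30)² = 900)
C - E(-159) = 900 - 1*207 = 900 - 207 = 693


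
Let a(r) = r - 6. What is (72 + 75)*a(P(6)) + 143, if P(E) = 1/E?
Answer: -1429/2 ≈ -714.50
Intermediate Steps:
a(r) = -6 + r
(72 + 75)*a(P(6)) + 143 = (72 + 75)*(-6 + 1/6) + 143 = 147*(-6 + 1/6) + 143 = 147*(-35/6) + 143 = -1715/2 + 143 = -1429/2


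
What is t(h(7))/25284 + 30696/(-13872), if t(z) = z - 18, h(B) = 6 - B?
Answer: -16174609/7307076 ≈ -2.2136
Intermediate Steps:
t(z) = -18 + z
t(h(7))/25284 + 30696/(-13872) = (-18 + (6 - 1*7))/25284 + 30696/(-13872) = (-18 + (6 - 7))*(1/25284) + 30696*(-1/13872) = (-18 - 1)*(1/25284) - 1279/578 = -19*1/25284 - 1279/578 = -19/25284 - 1279/578 = -16174609/7307076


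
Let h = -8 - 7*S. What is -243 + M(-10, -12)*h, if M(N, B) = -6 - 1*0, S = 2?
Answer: -111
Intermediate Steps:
M(N, B) = -6 (M(N, B) = -6 + 0 = -6)
h = -22 (h = -8 - 7*2 = -8 - 14 = -22)
-243 + M(-10, -12)*h = -243 - 6*(-22) = -243 + 132 = -111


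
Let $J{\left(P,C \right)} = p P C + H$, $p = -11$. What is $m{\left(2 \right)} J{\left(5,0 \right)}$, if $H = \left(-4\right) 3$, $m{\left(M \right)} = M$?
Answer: $-24$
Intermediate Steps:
$H = -12$
$J{\left(P,C \right)} = -12 - 11 C P$ ($J{\left(P,C \right)} = - 11 P C - 12 = - 11 C P - 12 = -12 - 11 C P$)
$m{\left(2 \right)} J{\left(5,0 \right)} = 2 \left(-12 - 0 \cdot 5\right) = 2 \left(-12 + 0\right) = 2 \left(-12\right) = -24$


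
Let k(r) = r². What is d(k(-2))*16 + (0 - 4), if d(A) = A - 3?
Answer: 12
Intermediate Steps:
d(A) = -3 + A
d(k(-2))*16 + (0 - 4) = (-3 + (-2)²)*16 + (0 - 4) = (-3 + 4)*16 - 4 = 1*16 - 4 = 16 - 4 = 12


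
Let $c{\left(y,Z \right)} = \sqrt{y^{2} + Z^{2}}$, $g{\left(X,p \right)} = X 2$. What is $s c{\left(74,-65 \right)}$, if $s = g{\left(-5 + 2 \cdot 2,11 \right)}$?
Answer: $- 2 \sqrt{9701} \approx -196.99$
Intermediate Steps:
$g{\left(X,p \right)} = 2 X$
$s = -2$ ($s = 2 \left(-5 + 2 \cdot 2\right) = 2 \left(-5 + 4\right) = 2 \left(-1\right) = -2$)
$c{\left(y,Z \right)} = \sqrt{Z^{2} + y^{2}}$
$s c{\left(74,-65 \right)} = - 2 \sqrt{\left(-65\right)^{2} + 74^{2}} = - 2 \sqrt{4225 + 5476} = - 2 \sqrt{9701}$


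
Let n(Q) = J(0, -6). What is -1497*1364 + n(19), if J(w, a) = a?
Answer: -2041914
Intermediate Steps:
n(Q) = -6
-1497*1364 + n(19) = -1497*1364 - 6 = -2041908 - 6 = -2041914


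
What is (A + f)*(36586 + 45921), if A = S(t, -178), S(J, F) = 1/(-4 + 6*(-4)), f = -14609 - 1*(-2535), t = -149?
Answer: -27893389011/28 ≈ -9.9619e+8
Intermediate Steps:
f = -12074 (f = -14609 + 2535 = -12074)
S(J, F) = -1/28 (S(J, F) = 1/(-4 - 24) = 1/(-28) = -1/28)
A = -1/28 ≈ -0.035714
(A + f)*(36586 + 45921) = (-1/28 - 12074)*(36586 + 45921) = -338073/28*82507 = -27893389011/28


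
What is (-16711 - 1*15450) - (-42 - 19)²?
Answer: -35882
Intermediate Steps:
(-16711 - 1*15450) - (-42 - 19)² = (-16711 - 15450) - 1*(-61)² = -32161 - 1*3721 = -32161 - 3721 = -35882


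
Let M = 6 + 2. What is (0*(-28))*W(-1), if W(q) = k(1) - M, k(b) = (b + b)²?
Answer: 0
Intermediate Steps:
M = 8
k(b) = 4*b² (k(b) = (2*b)² = 4*b²)
W(q) = -4 (W(q) = 4*1² - 1*8 = 4*1 - 8 = 4 - 8 = -4)
(0*(-28))*W(-1) = (0*(-28))*(-4) = 0*(-4) = 0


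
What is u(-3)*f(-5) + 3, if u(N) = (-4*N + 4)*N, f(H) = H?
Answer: 243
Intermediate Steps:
u(N) = N*(4 - 4*N) (u(N) = (4 - 4*N)*N = N*(4 - 4*N))
u(-3)*f(-5) + 3 = (4*(-3)*(1 - 1*(-3)))*(-5) + 3 = (4*(-3)*(1 + 3))*(-5) + 3 = (4*(-3)*4)*(-5) + 3 = -48*(-5) + 3 = 240 + 3 = 243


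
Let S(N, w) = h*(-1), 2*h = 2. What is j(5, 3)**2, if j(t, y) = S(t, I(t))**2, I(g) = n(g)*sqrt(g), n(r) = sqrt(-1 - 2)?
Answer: 1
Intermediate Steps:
h = 1 (h = (1/2)*2 = 1)
n(r) = I*sqrt(3) (n(r) = sqrt(-3) = I*sqrt(3))
I(g) = I*sqrt(3)*sqrt(g) (I(g) = (I*sqrt(3))*sqrt(g) = I*sqrt(3)*sqrt(g))
S(N, w) = -1 (S(N, w) = 1*(-1) = -1)
j(t, y) = 1 (j(t, y) = (-1)**2 = 1)
j(5, 3)**2 = 1**2 = 1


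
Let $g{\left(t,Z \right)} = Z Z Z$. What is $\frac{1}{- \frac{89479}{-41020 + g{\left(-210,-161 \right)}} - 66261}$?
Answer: $- \frac{324177}{21480285314} \approx -1.5092 \cdot 10^{-5}$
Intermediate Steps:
$g{\left(t,Z \right)} = Z^{3}$ ($g{\left(t,Z \right)} = Z^{2} Z = Z^{3}$)
$\frac{1}{- \frac{89479}{-41020 + g{\left(-210,-161 \right)}} - 66261} = \frac{1}{- \frac{89479}{-41020 + \left(-161\right)^{3}} - 66261} = \frac{1}{- \frac{89479}{-41020 - 4173281} - 66261} = \frac{1}{- \frac{89479}{-4214301} - 66261} = \frac{1}{\left(-89479\right) \left(- \frac{1}{4214301}\right) - 66261} = \frac{1}{\frac{6883}{324177} - 66261} = \frac{1}{- \frac{21480285314}{324177}} = - \frac{324177}{21480285314}$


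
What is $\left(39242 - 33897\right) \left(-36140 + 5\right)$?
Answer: $-193141575$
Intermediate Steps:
$\left(39242 - 33897\right) \left(-36140 + 5\right) = 5345 \left(-36135\right) = -193141575$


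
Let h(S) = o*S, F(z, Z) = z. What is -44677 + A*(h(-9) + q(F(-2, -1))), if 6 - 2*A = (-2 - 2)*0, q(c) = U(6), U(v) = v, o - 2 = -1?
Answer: -44686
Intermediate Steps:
o = 1 (o = 2 - 1 = 1)
q(c) = 6
A = 3 (A = 3 - (-2 - 2)*0/2 = 3 - (-2)*0 = 3 - ½*0 = 3 + 0 = 3)
h(S) = S (h(S) = 1*S = S)
-44677 + A*(h(-9) + q(F(-2, -1))) = -44677 + 3*(-9 + 6) = -44677 + 3*(-3) = -44677 - 9 = -44686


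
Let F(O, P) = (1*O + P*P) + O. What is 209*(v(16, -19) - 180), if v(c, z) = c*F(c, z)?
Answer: 1276572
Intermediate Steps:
F(O, P) = P² + 2*O (F(O, P) = (O + P²) + O = P² + 2*O)
v(c, z) = c*(z² + 2*c)
209*(v(16, -19) - 180) = 209*(16*((-19)² + 2*16) - 180) = 209*(16*(361 + 32) - 180) = 209*(16*393 - 180) = 209*(6288 - 180) = 209*6108 = 1276572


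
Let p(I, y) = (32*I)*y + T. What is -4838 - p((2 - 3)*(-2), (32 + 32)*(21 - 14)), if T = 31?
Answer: -33541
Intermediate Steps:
p(I, y) = 31 + 32*I*y (p(I, y) = (32*I)*y + 31 = 32*I*y + 31 = 31 + 32*I*y)
-4838 - p((2 - 3)*(-2), (32 + 32)*(21 - 14)) = -4838 - (31 + 32*((2 - 3)*(-2))*((32 + 32)*(21 - 14))) = -4838 - (31 + 32*(-1*(-2))*(64*7)) = -4838 - (31 + 32*2*448) = -4838 - (31 + 28672) = -4838 - 1*28703 = -4838 - 28703 = -33541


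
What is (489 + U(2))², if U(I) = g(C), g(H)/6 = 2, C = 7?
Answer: 251001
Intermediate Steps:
g(H) = 12 (g(H) = 6*2 = 12)
U(I) = 12
(489 + U(2))² = (489 + 12)² = 501² = 251001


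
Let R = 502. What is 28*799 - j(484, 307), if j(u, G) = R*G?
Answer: -131742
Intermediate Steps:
j(u, G) = 502*G
28*799 - j(484, 307) = 28*799 - 502*307 = 22372 - 1*154114 = 22372 - 154114 = -131742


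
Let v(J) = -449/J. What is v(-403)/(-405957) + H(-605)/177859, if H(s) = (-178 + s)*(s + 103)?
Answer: 64305781488595/29097851743389 ≈ 2.2100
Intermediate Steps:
H(s) = (-178 + s)*(103 + s)
v(-403)/(-405957) + H(-605)/177859 = -449/(-403)/(-405957) + (-18334 + (-605)² - 75*(-605))/177859 = -449*(-1/403)*(-1/405957) + (-18334 + 366025 + 45375)*(1/177859) = (449/403)*(-1/405957) + 393066*(1/177859) = -449/163600671 + 393066/177859 = 64305781488595/29097851743389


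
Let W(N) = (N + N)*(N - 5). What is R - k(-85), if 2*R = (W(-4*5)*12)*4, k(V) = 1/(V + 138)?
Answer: 1271999/53 ≈ 24000.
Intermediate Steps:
W(N) = 2*N*(-5 + N) (W(N) = (2*N)*(-5 + N) = 2*N*(-5 + N))
k(V) = 1/(138 + V)
R = 24000 (R = (((2*(-4*5)*(-5 - 4*5))*12)*4)/2 = (((2*(-20)*(-5 - 20))*12)*4)/2 = (((2*(-20)*(-25))*12)*4)/2 = ((1000*12)*4)/2 = (12000*4)/2 = (1/2)*48000 = 24000)
R - k(-85) = 24000 - 1/(138 - 85) = 24000 - 1/53 = 1271999/53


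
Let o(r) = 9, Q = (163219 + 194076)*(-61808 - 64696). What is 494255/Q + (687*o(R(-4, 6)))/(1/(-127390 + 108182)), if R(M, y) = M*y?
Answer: -1073600205241824355/9039849336 ≈ -1.1876e+8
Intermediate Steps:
Q = -45199246680 (Q = 357295*(-126504) = -45199246680)
494255/Q + (687*o(R(-4, 6)))/(1/(-127390 + 108182)) = 494255/(-45199246680) + (687*9)/(1/(-127390 + 108182)) = 494255*(-1/45199246680) + 6183/(1/(-19208)) = -98851/9039849336 + 6183/(-1/19208) = -98851/9039849336 + 6183*(-19208) = -98851/9039849336 - 118763064 = -1073600205241824355/9039849336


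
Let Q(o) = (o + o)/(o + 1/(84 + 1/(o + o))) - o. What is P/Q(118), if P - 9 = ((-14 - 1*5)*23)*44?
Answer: 381055113/2299936 ≈ 165.68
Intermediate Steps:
Q(o) = -o + 2*o/(o + 1/(84 + 1/(2*o))) (Q(o) = (2*o)/(o + 1/(84 + 1/(2*o))) - o = 2*o/(o + 1/(84 + 1/(2*o))) - o = -o + 2*o/(o + 1/(84 + 1/(2*o))))
P = -19219 (P = 9 + ((-14 - 1*5)*23)*44 = 9 + ((-14 - 5)*23)*44 = 9 - 19*23*44 = 9 - 437*44 = 9 - 19228 = -19219)
P/Q(118) = -19219*3*(1 + 56*118)/(2 - 168*118**2 + 333*118) = -19219*3*(1 + 6608)/(2 - 168*13924 + 39294) = -19219*19827/(2 - 2339232 + 39294) = -19219/((1/3)*(1/6609)*(-2299936)) = -19219/(-2299936/19827) = -19219*(-19827/2299936) = 381055113/2299936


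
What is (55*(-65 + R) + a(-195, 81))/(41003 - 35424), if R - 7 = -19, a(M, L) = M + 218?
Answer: -4212/5579 ≈ -0.75497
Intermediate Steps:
a(M, L) = 218 + M
R = -12 (R = 7 - 19 = -12)
(55*(-65 + R) + a(-195, 81))/(41003 - 35424) = (55*(-65 - 12) + (218 - 195))/(41003 - 35424) = (55*(-77) + 23)/5579 = (-4235 + 23)*(1/5579) = -4212*1/5579 = -4212/5579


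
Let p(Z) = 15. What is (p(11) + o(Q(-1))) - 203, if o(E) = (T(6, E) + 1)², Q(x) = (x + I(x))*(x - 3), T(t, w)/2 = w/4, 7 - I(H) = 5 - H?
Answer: -187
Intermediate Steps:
I(H) = 2 + H (I(H) = 7 - (5 - H) = 7 + (-5 + H) = 2 + H)
T(t, w) = w/2 (T(t, w) = 2*(w/4) = w/2)
Q(x) = (-3 + x)*(2 + 2*x) (Q(x) = (x + (2 + x))*(x - 3) = (2 + 2*x)*(-3 + x) = (-3 + x)*(2 + 2*x))
o(E) = (1 + E/2)² (o(E) = (E/2 + 1)² = (1 + E/2)²)
(p(11) + o(Q(-1))) - 203 = (15 + (2 + (-6 - 4*(-1) + 2*(-1)²))²/4) - 203 = (15 + (2 + (-6 + 4 + 2*1))²/4) - 203 = (15 + (2 + (-6 + 4 + 2))²/4) - 203 = (15 + (2 + 0)²/4) - 203 = (15 + (¼)*2²) - 203 = (15 + (¼)*4) - 203 = (15 + 1) - 203 = 16 - 203 = -187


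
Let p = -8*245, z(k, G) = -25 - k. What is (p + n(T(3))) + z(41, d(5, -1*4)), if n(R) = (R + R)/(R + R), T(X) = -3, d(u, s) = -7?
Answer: -2025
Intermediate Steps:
n(R) = 1 (n(R) = (2*R)/((2*R)) = (2*R)*(1/(2*R)) = 1)
p = -1960
(p + n(T(3))) + z(41, d(5, -1*4)) = (-1960 + 1) + (-25 - 1*41) = -1959 + (-25 - 41) = -1959 - 66 = -2025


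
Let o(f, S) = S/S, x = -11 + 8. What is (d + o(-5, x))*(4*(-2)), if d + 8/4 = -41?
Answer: 336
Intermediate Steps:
x = -3
d = -43 (d = -2 - 41 = -43)
o(f, S) = 1
(d + o(-5, x))*(4*(-2)) = (-43 + 1)*(4*(-2)) = -42*(-8) = 336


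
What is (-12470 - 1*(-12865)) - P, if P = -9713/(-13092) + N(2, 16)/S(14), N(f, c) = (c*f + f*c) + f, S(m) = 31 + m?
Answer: 8570709/21820 ≈ 392.79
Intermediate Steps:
N(f, c) = f + 2*c*f (N(f, c) = (c*f + c*f) + f = 2*c*f + f = f + 2*c*f)
P = 48191/21820 (P = -9713/(-13092) + (2*(1 + 2*16))/(31 + 14) = -9713*(-1/13092) + (2*(1 + 32))/45 = 9713/13092 + (2*33)*(1/45) = 9713/13092 + 66*(1/45) = 9713/13092 + 22/15 = 48191/21820 ≈ 2.2086)
(-12470 - 1*(-12865)) - P = (-12470 - 1*(-12865)) - 1*48191/21820 = (-12470 + 12865) - 48191/21820 = 395 - 48191/21820 = 8570709/21820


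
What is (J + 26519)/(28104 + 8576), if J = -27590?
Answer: -153/5240 ≈ -0.029198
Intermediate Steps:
(J + 26519)/(28104 + 8576) = (-27590 + 26519)/(28104 + 8576) = -1071/36680 = -1071*1/36680 = -153/5240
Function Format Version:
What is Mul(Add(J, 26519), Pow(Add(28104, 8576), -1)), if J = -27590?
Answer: Rational(-153, 5240) ≈ -0.029198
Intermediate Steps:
Mul(Add(J, 26519), Pow(Add(28104, 8576), -1)) = Mul(Add(-27590, 26519), Pow(Add(28104, 8576), -1)) = Mul(-1071, Pow(36680, -1)) = Mul(-1071, Rational(1, 36680)) = Rational(-153, 5240)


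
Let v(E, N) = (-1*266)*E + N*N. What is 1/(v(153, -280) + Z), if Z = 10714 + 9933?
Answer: 1/58349 ≈ 1.7138e-5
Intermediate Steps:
Z = 20647
v(E, N) = N**2 - 266*E (v(E, N) = -266*E + N**2 = N**2 - 266*E)
1/(v(153, -280) + Z) = 1/(((-280)**2 - 266*153) + 20647) = 1/((78400 - 40698) + 20647) = 1/(37702 + 20647) = 1/58349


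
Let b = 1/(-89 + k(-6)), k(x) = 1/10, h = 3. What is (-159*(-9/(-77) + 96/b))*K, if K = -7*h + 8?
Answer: -6791539833/385 ≈ -1.7640e+7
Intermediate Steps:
K = -13 (K = -7*3 + 8 = -21 + 8 = -13)
k(x) = 1/10
b = -10/889 (b = 1/(-89 + 1/10) = 1/(-889/10) = -10/889 ≈ -0.011249)
(-159*(-9/(-77) + 96/b))*K = -159*(-9/(-77) + 96/(-10/889))*(-13) = -159*(-9*(-1/77) + 96*(-889/10))*(-13) = -159*(9/77 - 42672/5)*(-13) = -159*(-3285699/385)*(-13) = (522426141/385)*(-13) = -6791539833/385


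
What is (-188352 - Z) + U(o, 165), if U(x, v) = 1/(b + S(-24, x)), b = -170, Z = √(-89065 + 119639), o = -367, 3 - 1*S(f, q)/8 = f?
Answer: -8664191/46 - √30574 ≈ -1.8853e+5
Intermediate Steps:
S(f, q) = 24 - 8*f
Z = √30574 ≈ 174.85
U(x, v) = 1/46 (U(x, v) = 1/(-170 + (24 - 8*(-24))) = 1/(-170 + (24 + 192)) = 1/(-170 + 216) = 1/46)
(-188352 - Z) + U(o, 165) = (-188352 - √30574) + 1/46 = -8664191/46 - √30574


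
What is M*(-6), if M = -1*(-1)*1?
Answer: -6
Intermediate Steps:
M = 1 (M = 1*1 = 1)
M*(-6) = 1*(-6) = -6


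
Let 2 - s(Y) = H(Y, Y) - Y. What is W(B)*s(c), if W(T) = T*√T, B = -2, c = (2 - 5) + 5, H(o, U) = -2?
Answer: -12*I*√2 ≈ -16.971*I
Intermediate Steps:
c = 2 (c = -3 + 5 = 2)
W(T) = T^(3/2)
s(Y) = 4 + Y (s(Y) = 2 - (-2 - Y) = 2 + (2 + Y) = 4 + Y)
W(B)*s(c) = (-2)^(3/2)*(4 + 2) = -2*I*√2*6 = -12*I*√2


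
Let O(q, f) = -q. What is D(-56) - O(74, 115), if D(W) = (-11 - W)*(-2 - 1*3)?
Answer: -151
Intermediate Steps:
D(W) = 55 + 5*W (D(W) = (-11 - W)*(-2 - 3) = (-11 - W)*(-5) = 55 + 5*W)
D(-56) - O(74, 115) = (55 + 5*(-56)) - (-1)*74 = (55 - 280) - 1*(-74) = -225 + 74 = -151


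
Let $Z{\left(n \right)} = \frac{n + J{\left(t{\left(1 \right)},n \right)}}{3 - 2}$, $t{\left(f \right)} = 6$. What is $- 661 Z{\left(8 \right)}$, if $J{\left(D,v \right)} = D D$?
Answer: $-29084$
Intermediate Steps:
$J{\left(D,v \right)} = D^{2}$
$Z{\left(n \right)} = 36 + n$ ($Z{\left(n \right)} = \frac{n + 6^{2}}{3 - 2} = \frac{n + 36}{1} = \left(36 + n\right) 1 = 36 + n$)
$- 661 Z{\left(8 \right)} = - 661 \left(36 + 8\right) = \left(-661\right) 44 = -29084$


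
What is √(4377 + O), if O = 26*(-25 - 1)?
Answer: √3701 ≈ 60.836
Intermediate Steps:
O = -676 (O = 26*(-26) = -676)
√(4377 + O) = √(4377 - 676) = √3701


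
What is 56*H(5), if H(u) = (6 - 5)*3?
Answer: 168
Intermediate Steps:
H(u) = 3 (H(u) = 1*3 = 3)
56*H(5) = 56*3 = 168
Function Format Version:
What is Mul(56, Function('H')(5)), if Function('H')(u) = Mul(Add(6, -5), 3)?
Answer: 168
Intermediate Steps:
Function('H')(u) = 3 (Function('H')(u) = Mul(1, 3) = 3)
Mul(56, Function('H')(5)) = Mul(56, 3) = 168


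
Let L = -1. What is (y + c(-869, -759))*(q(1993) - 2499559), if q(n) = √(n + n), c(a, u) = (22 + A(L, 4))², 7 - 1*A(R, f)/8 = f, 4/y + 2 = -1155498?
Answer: -1527879182060941/288875 + 611259499*√3986/288875 ≈ -5.2889e+9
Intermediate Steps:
y = -1/288875 (y = 4/(-2 - 1155498) = 4/(-1155500) = 4*(-1/1155500) = -1/288875 ≈ -3.4617e-6)
A(R, f) = 56 - 8*f
c(a, u) = 2116 (c(a, u) = (22 + (56 - 8*4))² = (22 + (56 - 32))² = (22 + 24)² = 46² = 2116)
q(n) = √2*√n (q(n) = √(2*n) = √2*√n)
(y + c(-869, -759))*(q(1993) - 2499559) = (-1/288875 + 2116)*(√2*√1993 - 2499559) = 611259499*(√3986 - 2499559)/288875 = 611259499*(-2499559 + √3986)/288875 = -1527879182060941/288875 + 611259499*√3986/288875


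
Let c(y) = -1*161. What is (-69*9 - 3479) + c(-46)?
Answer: -4261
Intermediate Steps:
c(y) = -161
(-69*9 - 3479) + c(-46) = (-69*9 - 3479) - 161 = (-621 - 3479) - 161 = -4100 - 161 = -4261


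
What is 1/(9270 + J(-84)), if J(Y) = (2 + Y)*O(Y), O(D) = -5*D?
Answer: -1/25170 ≈ -3.9730e-5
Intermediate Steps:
J(Y) = -5*Y*(2 + Y) (J(Y) = (2 + Y)*(-5*Y) = -5*Y*(2 + Y))
1/(9270 + J(-84)) = 1/(9270 - 5*(-84)*(2 - 84)) = 1/(9270 - 5*(-84)*(-82)) = 1/(9270 - 34440) = 1/(-25170) = -1/25170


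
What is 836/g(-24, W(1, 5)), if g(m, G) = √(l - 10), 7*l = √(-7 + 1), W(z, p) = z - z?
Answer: 836*√7/√(-70 + I*√6) ≈ 4.6219 - 264.25*I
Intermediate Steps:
W(z, p) = 0
l = I*√6/7 (l = √(-7 + 1)/7 = √(-6)/7 = (I*√6)/7 = I*√6/7 ≈ 0.34993*I)
g(m, G) = √(-10 + I*√6/7) (g(m, G) = √(I*√6/7 - 10) = √(-10 + I*√6/7))
836/g(-24, W(1, 5)) = 836/((√(-490 + 7*I*√6)/7)) = 836*(7/√(-490 + 7*I*√6)) = 5852/√(-490 + 7*I*√6)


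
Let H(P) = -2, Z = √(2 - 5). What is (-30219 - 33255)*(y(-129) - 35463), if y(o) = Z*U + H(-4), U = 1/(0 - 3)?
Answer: 2251105410 + 21158*I*√3 ≈ 2.2511e+9 + 36647.0*I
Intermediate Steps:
Z = I*√3 (Z = √(-3) = I*√3 ≈ 1.732*I)
U = -⅓ (U = 1/(-3) = -⅓ ≈ -0.33333)
y(o) = -2 - I*√3/3 (y(o) = (I*√3)*(-⅓) - 2 = -I*√3/3 - 2 = -2 - I*√3/3)
(-30219 - 33255)*(y(-129) - 35463) = (-30219 - 33255)*((-2 - I*√3/3) - 35463) = -63474*(-35465 - I*√3/3) = 2251105410 + 21158*I*√3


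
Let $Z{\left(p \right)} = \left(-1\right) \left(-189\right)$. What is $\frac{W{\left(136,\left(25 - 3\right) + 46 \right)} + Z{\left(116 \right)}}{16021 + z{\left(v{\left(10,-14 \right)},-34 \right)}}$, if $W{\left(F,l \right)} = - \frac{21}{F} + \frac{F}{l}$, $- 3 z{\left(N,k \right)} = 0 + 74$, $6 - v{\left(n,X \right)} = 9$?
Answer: $\frac{77865}{6526504} \approx 0.011931$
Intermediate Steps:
$v{\left(n,X \right)} = -3$ ($v{\left(n,X \right)} = 6 - 9 = -3$)
$z{\left(N,k \right)} = - \frac{74}{3}$ ($z{\left(N,k \right)} = - \frac{0 + 74}{3} = \left(- \frac{1}{3}\right) 74 = - \frac{74}{3}$)
$Z{\left(p \right)} = 189$
$\frac{W{\left(136,\left(25 - 3\right) + 46 \right)} + Z{\left(116 \right)}}{16021 + z{\left(v{\left(10,-14 \right)},-34 \right)}} = \frac{\left(- \frac{21}{136} + \frac{136}{\left(25 - 3\right) + 46}\right) + 189}{16021 - \frac{74}{3}} = \frac{\left(\left(-21\right) \frac{1}{136} + \frac{136}{22 + 46}\right) + 189}{\frac{47989}{3}} = \left(\left(- \frac{21}{136} + \frac{136}{68}\right) + 189\right) \frac{3}{47989} = \left(\left(- \frac{21}{136} + 136 \cdot \frac{1}{68}\right) + 189\right) \frac{3}{47989} = \left(\left(- \frac{21}{136} + 2\right) + 189\right) \frac{3}{47989} = \left(\frac{251}{136} + 189\right) \frac{3}{47989} = \frac{25955}{136} \cdot \frac{3}{47989} = \frac{77865}{6526504}$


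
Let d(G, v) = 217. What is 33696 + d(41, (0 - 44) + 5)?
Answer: 33913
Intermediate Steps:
33696 + d(41, (0 - 44) + 5) = 33696 + 217 = 33913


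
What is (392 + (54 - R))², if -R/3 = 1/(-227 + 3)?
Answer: 9980209801/50176 ≈ 1.9890e+5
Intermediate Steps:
R = 3/224 (R = -3/(-227 + 3) = -3/(-224) = -3*(-1/224) = 3/224 ≈ 0.013393)
(392 + (54 - R))² = (392 + (54 - 1*3/224))² = (392 + (54 - 3/224))² = (392 + 12093/224)² = (99901/224)² = 9980209801/50176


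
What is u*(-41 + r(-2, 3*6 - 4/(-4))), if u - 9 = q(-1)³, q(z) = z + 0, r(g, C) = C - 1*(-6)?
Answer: -128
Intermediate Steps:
r(g, C) = 6 + C (r(g, C) = C + 6 = 6 + C)
q(z) = z
u = 8 (u = 9 + (-1)³ = 9 - 1 = 8)
u*(-41 + r(-2, 3*6 - 4/(-4))) = 8*(-41 + (6 + (3*6 - 4/(-4)))) = 8*(-41 + (6 + (18 - 4*(-¼)))) = 8*(-41 + (6 + (18 + 1))) = 8*(-41 + (6 + 19)) = 8*(-41 + 25) = 8*(-16) = -128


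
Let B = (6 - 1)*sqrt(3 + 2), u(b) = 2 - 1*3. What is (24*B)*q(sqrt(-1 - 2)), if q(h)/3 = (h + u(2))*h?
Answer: 360*I*sqrt(15)*(-1 + I*sqrt(3)) ≈ -2415.0 - 1394.3*I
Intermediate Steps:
u(b) = -1 (u(b) = 2 - 3 = -1)
q(h) = 3*h*(-1 + h) (q(h) = 3*((h - 1)*h) = 3*((-1 + h)*h) = 3*(h*(-1 + h)) = 3*h*(-1 + h))
B = 5*sqrt(5) ≈ 11.180
(24*B)*q(sqrt(-1 - 2)) = (24*(5*sqrt(5)))*(3*sqrt(-1 - 2)*(-1 + sqrt(-1 - 2))) = (120*sqrt(5))*(3*sqrt(-3)*(-1 + sqrt(-3))) = (120*sqrt(5))*(3*(I*sqrt(3))*(-1 + I*sqrt(3))) = (120*sqrt(5))*(3*I*sqrt(3)*(-1 + I*sqrt(3))) = 360*I*sqrt(15)*(-1 + I*sqrt(3))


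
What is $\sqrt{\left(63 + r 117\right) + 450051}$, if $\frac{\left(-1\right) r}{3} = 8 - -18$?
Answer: $2 \sqrt{110247} \approx 664.07$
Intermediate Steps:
$r = -78$ ($r = - 3 \left(8 - -18\right) = - 3 \left(8 + 18\right) = \left(-3\right) 26 = -78$)
$\sqrt{\left(63 + r 117\right) + 450051} = \sqrt{\left(63 - 9126\right) + 450051} = \sqrt{-9063 + 450051} = \sqrt{440988} = 2 \sqrt{110247}$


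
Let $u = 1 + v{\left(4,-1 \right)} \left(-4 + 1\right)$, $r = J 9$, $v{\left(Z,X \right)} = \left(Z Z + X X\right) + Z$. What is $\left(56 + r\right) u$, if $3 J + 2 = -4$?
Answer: $-2356$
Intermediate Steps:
$J = -2$ ($J = - \frac{2}{3} + \frac{1}{3} \left(-4\right) = - \frac{2}{3} - \frac{4}{3} = -2$)
$v{\left(Z,X \right)} = Z + X^{2} + Z^{2}$ ($v{\left(Z,X \right)} = \left(Z^{2} + X^{2}\right) + Z = \left(X^{2} + Z^{2}\right) + Z = Z + X^{2} + Z^{2}$)
$r = -18$ ($r = \left(-2\right) 9 = -18$)
$u = -62$ ($u = 1 + \left(4 + \left(-1\right)^{2} + 4^{2}\right) \left(-4 + 1\right) = 1 + \left(4 + 1 + 16\right) \left(-3\right) = 1 + 21 \left(-3\right) = 1 - 63 = -62$)
$\left(56 + r\right) u = \left(56 - 18\right) \left(-62\right) = 38 \left(-62\right) = -2356$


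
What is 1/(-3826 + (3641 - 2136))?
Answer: -1/2321 ≈ -0.00043085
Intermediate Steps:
1/(-3826 + (3641 - 2136)) = 1/(-3826 + 1505) = 1/(-2321) = -1/2321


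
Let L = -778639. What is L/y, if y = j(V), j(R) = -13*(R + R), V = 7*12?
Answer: 778639/2184 ≈ 356.52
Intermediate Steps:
V = 84
j(R) = -26*R
y = -2184 (y = -26*84 = -2184)
L/y = -778639/(-2184) = -778639*(-1/2184) = 778639/2184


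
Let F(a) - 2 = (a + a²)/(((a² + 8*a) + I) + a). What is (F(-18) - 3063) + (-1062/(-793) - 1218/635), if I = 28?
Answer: -29276385038/9567545 ≈ -3060.0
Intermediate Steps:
F(a) = 2 + (a + a²)/(28 + a² + 9*a) (F(a) = 2 + (a + a²)/(((a² + 8*a) + 28) + a) = 2 + (a + a²)/((28 + a² + 8*a) + a) = 2 + (a + a²)/(28 + a² + 9*a))
(F(-18) - 3063) + (-1062/(-793) - 1218/635) = ((56 + 3*(-18)² + 19*(-18))/(28 + (-18)² + 9*(-18)) - 3063) + (-1062/(-793) - 1218/635) = ((56 + 3*324 - 342)/(28 + 324 - 162) - 3063) + (-1062*(-1/793) - 1218*1/635) = ((56 + 972 - 342)/190 - 3063) + (1062/793 - 1218/635) = ((1/190)*686 - 3063) - 291504/503555 = (343/95 - 3063) - 291504/503555 = -290642/95 - 291504/503555 = -29276385038/9567545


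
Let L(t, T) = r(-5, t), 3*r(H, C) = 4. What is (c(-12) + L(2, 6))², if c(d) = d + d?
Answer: 4624/9 ≈ 513.78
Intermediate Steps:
c(d) = 2*d
r(H, C) = 4/3 (r(H, C) = (⅓)*4 = 4/3)
L(t, T) = 4/3
(c(-12) + L(2, 6))² = (2*(-12) + 4/3)² = (-24 + 4/3)² = (-68/3)² = 4624/9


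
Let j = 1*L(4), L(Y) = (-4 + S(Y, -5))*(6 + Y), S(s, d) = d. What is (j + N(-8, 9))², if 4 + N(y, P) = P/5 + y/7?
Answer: 10673289/1225 ≈ 8712.9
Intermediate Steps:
N(y, P) = -4 + P/5 + y/7 (N(y, P) = -4 + (P/5 + y/7) = -4 + P/5 + y/7)
L(Y) = -54 - 9*Y (L(Y) = (-4 - 5)*(6 + Y) = -9*(6 + Y) = -54 - 9*Y)
j = -90 (j = 1*(-54 - 9*4) = 1*(-54 - 36) = 1*(-90) = -90)
(j + N(-8, 9))² = (-90 + (-4 + (⅕)*9 + (⅐)*(-8)))² = (-90 + (-4 + 9/5 - 8/7))² = (-90 - 117/35)² = (-3267/35)² = 10673289/1225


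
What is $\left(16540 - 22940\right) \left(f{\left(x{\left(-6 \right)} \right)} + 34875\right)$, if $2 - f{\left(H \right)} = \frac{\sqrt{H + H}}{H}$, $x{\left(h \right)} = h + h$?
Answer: $-223212800 - \frac{3200 i \sqrt{6}}{3} \approx -2.2321 \cdot 10^{8} - 2612.8 i$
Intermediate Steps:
$x{\left(h \right)} = 2 h$
$f{\left(H \right)} = 2 - \frac{\sqrt{2}}{\sqrt{H}}$ ($f{\left(H \right)} = 2 - \frac{\sqrt{H + H}}{H} = 2 - \frac{\sqrt{2 H}}{H} = 2 - \frac{\sqrt{2} \sqrt{H}}{H} = 2 - \frac{\sqrt{2}}{\sqrt{H}}$)
$\left(16540 - 22940\right) \left(f{\left(x{\left(-6 \right)} \right)} + 34875\right) = \left(16540 - 22940\right) \left(\left(2 - \frac{\sqrt{2}}{2 i \sqrt{3}}\right) + 34875\right) = - 6400 \left(\left(2 - \frac{\sqrt{2}}{2 i \sqrt{3}}\right) + 34875\right) = - 6400 \left(\left(2 - \sqrt{2} \left(- \frac{i \sqrt{3}}{6}\right)\right) + 34875\right) = - 6400 \left(\left(2 + \frac{i \sqrt{6}}{6}\right) + 34875\right) = - 6400 \left(34877 + \frac{i \sqrt{6}}{6}\right) = -223212800 - \frac{3200 i \sqrt{6}}{3}$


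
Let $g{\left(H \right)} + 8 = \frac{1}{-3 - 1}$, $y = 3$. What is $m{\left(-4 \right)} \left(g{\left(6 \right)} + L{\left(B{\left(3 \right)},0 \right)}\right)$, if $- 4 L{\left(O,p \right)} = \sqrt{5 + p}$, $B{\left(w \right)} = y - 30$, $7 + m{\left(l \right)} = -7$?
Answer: $\frac{231}{2} + \frac{7 \sqrt{5}}{2} \approx 123.33$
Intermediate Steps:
$g{\left(H \right)} = - \frac{33}{4}$ ($g{\left(H \right)} = -8 + \frac{1}{-3 - 1} = -8 + \frac{1}{-4} = -8 - \frac{1}{4} = - \frac{33}{4}$)
$m{\left(l \right)} = -14$ ($m{\left(l \right)} = -7 - 7 = -14$)
$B{\left(w \right)} = -27$ ($B{\left(w \right)} = 3 - 30 = -27$)
$L{\left(O,p \right)} = - \frac{\sqrt{5 + p}}{4}$
$m{\left(-4 \right)} \left(g{\left(6 \right)} + L{\left(B{\left(3 \right)},0 \right)}\right) = - 14 \left(- \frac{33}{4} - \frac{\sqrt{5 + 0}}{4}\right) = - 14 \left(- \frac{33}{4} - \frac{\sqrt{5}}{4}\right) = \frac{231}{2} + \frac{7 \sqrt{5}}{2}$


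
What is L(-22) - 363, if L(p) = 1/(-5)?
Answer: -1816/5 ≈ -363.20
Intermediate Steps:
L(p) = -1/5
L(-22) - 363 = -1/5 - 363 = -1816/5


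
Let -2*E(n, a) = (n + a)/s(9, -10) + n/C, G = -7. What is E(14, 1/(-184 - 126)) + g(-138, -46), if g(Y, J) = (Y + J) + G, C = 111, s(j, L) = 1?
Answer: -13630589/68820 ≈ -198.06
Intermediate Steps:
g(Y, J) = -7 + J + Y (g(Y, J) = (Y + J) - 7 = (J + Y) - 7 = -7 + J + Y)
E(n, a) = -56*n/111 - a/2 (E(n, a) = -((n + a)/1 + n/111)/2 = -((a + n)*1 + n*(1/111))/2 = -((a + n) + n/111)/2 = -(a + 112*n/111)/2 = -56*n/111 - a/2)
E(14, 1/(-184 - 126)) + g(-138, -46) = (-56/111*14 - 1/(2*(-184 - 126))) + (-7 - 46 - 138) = (-784/111 - ½/(-310)) - 191 = (-784/111 - ½*(-1/310)) - 191 = (-784/111 + 1/620) - 191 = -485969/68820 - 191 = -13630589/68820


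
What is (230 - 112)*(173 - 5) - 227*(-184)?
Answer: 61592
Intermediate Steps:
(230 - 112)*(173 - 5) - 227*(-184) = 118*168 + 41768 = 19824 + 41768 = 61592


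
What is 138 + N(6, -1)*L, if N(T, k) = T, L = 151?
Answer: 1044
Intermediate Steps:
138 + N(6, -1)*L = 138 + 6*151 = 138 + 906 = 1044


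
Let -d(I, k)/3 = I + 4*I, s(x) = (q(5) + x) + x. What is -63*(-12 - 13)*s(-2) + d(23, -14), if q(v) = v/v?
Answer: -5070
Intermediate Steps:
q(v) = 1
s(x) = 1 + 2*x (s(x) = (1 + x) + x = 1 + 2*x)
d(I, k) = -15*I (d(I, k) = -3*(I + 4*I) = -15*I)
-63*(-12 - 13)*s(-2) + d(23, -14) = -63*(-12 - 13)*(1 + 2*(-2)) - 15*23 = -(-1575)*(1 - 4) - 345 = -(-1575)*(-3) - 345 = -63*75 - 345 = -4725 - 345 = -5070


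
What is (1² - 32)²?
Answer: 961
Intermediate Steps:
(1² - 32)² = (1 - 32)² = (-31)² = 961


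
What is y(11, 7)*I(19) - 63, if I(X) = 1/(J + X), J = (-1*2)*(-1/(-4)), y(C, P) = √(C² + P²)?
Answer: -63 + 2*√170/37 ≈ -62.295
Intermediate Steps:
J = -½ (J = -(-2)*(-1)/4 = -2*¼ = -½ ≈ -0.50000)
I(X) = 1/(-½ + X)
y(11, 7)*I(19) - 63 = √(11² + 7²)*(2/(-1 + 2*19)) - 63 = √(121 + 49)*(2/(-1 + 38)) - 63 = √170*(2/37) - 63 = 2*√170/37 - 63 = -63 + 2*√170/37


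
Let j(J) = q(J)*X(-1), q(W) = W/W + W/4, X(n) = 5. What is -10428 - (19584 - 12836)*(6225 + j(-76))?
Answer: -41409408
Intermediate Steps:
q(W) = 1 + W/4 (q(W) = 1 + W*(¼) = 1 + W/4)
j(J) = 5 + 5*J/4 (j(J) = (1 + J/4)*5 = 5 + 5*J/4)
-10428 - (19584 - 12836)*(6225 + j(-76)) = -10428 - (19584 - 12836)*(6225 + (5 + (5/4)*(-76))) = -10428 - 6748*(6225 + (5 - 95)) = -10428 - 6748*(6225 - 90) = -10428 - 6748*6135 = -10428 - 1*41398980 = -10428 - 41398980 = -41409408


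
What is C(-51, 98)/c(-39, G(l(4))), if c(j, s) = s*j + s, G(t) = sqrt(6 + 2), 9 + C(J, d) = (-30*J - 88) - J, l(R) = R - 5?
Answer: -371*sqrt(2)/38 ≈ -13.807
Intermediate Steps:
l(R) = -5 + R
C(J, d) = -97 - 31*J (C(J, d) = -9 + ((-30*J - 88) - J) = -9 + ((-88 - 30*J) - J) = -9 + (-88 - 31*J) = -97 - 31*J)
G(t) = 2*sqrt(2) (G(t) = sqrt(8) = 2*sqrt(2))
c(j, s) = s + j*s (c(j, s) = j*s + s = s + j*s)
C(-51, 98)/c(-39, G(l(4))) = (-97 - 31*(-51))/(((2*sqrt(2))*(1 - 39))) = (-97 + 1581)/(((2*sqrt(2))*(-38))) = 1484/((-76*sqrt(2))) = 1484*(-sqrt(2)/152) = -371*sqrt(2)/38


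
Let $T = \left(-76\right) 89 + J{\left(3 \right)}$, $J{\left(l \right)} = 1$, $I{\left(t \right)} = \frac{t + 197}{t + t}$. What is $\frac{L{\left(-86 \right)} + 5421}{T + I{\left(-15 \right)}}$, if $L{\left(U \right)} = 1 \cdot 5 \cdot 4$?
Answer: $- \frac{81615}{101536} \approx -0.8038$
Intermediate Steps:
$L{\left(U \right)} = 20$ ($L{\left(U \right)} = 5 \cdot 4 = 20$)
$I{\left(t \right)} = \frac{197 + t}{2 t}$
$T = -6763$ ($T = \left(-76\right) 89 + 1 = -6764 + 1 = -6763$)
$\frac{L{\left(-86 \right)} + 5421}{T + I{\left(-15 \right)}} = \frac{20 + 5421}{-6763 + \frac{197 - 15}{2 \left(-15\right)}} = \frac{5441}{-6763 + \frac{1}{2} \left(- \frac{1}{15}\right) 182} = \frac{5441}{-6763 - \frac{91}{15}} = \frac{5441}{- \frac{101536}{15}} = 5441 \left(- \frac{15}{101536}\right) = - \frac{81615}{101536}$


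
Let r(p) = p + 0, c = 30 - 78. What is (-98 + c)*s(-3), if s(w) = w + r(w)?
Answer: 876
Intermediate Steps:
c = -48
r(p) = p
s(w) = 2*w (s(w) = w + w = 2*w)
(-98 + c)*s(-3) = (-98 - 48)*(2*(-3)) = -146*(-6) = 876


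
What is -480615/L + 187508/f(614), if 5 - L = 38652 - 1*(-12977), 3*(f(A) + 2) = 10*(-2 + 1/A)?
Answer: -990151777753/45756072 ≈ -21640.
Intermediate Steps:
f(A) = -26/3 + 10/(3*A) (f(A) = -2 + (10*(-2 + 1/A))/3 = -2 + (-20 + 10/A)/3 = -2 + (-20/3 + 10/(3*A)) = -26/3 + 10/(3*A))
L = -51624 (L = 5 - (38652 - 1*(-12977)) = 5 - (38652 + 12977) = 5 - 1*51629 = 5 - 51629 = -51624)
-480615/L + 187508/f(614) = -480615/(-51624) + 187508/(((2/3)*(5 - 13*614)/614)) = -480615*(-1/51624) + 187508/(((2/3)*(1/614)*(5 - 7982))) = 160205/17208 + 187508/(((2/3)*(1/614)*(-7977))) = 160205/17208 + 187508/(-2659/307) = 160205/17208 + 187508*(-307/2659) = 160205/17208 - 57564956/2659 = -990151777753/45756072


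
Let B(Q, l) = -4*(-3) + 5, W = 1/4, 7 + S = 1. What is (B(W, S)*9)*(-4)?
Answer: -612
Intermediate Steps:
S = -6 (S = -7 + 1 = -6)
W = ¼ (W = 1*(¼) = ¼ ≈ 0.25000)
B(Q, l) = 17 (B(Q, l) = 12 + 5 = 17)
(B(W, S)*9)*(-4) = (17*9)*(-4) = 153*(-4) = -612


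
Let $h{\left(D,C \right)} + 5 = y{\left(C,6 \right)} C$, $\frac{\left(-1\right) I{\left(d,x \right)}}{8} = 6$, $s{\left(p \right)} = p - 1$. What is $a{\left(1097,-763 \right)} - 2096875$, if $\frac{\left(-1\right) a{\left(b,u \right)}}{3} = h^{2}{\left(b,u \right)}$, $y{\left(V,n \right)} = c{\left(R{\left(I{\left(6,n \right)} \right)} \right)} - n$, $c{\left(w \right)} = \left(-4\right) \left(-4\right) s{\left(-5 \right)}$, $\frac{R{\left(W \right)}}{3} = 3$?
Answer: $-18170420998$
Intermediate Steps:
$s{\left(p \right)} = -1 + p$
$I{\left(d,x \right)} = -48$ ($I{\left(d,x \right)} = \left(-8\right) 6 = -48$)
$R{\left(W \right)} = 9$ ($R{\left(W \right)} = 3 \cdot 3 = 9$)
$c{\left(w \right)} = -96$ ($c{\left(w \right)} = \left(-4\right) \left(-4\right) \left(-1 - 5\right) = 16 \left(-6\right) = -96$)
$y{\left(V,n \right)} = -96 - n$
$h{\left(D,C \right)} = -5 - 102 C$ ($h{\left(D,C \right)} = -5 + \left(-96 - 6\right) C = -5 - 102 C$)
$a{\left(b,u \right)} = - 3 \left(-5 - 102 u\right)^{2}$
$a{\left(1097,-763 \right)} - 2096875 = - 3 \left(5 + 102 \left(-763\right)\right)^{2} - 2096875 = - 3 \left(5 - 77826\right)^{2} - 2096875 = - 3 \left(-77821\right)^{2} - 2096875 = \left(-3\right) 6056108041 - 2096875 = -18168324123 - 2096875 = -18170420998$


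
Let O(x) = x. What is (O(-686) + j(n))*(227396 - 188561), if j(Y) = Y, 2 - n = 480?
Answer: -45203940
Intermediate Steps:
n = -478 (n = 2 - 1*480 = 2 - 480 = -478)
(O(-686) + j(n))*(227396 - 188561) = (-686 - 478)*(227396 - 188561) = -1164*38835 = -45203940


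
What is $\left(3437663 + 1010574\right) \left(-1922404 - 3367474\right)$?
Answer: $-23530631045086$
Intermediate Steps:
$\left(3437663 + 1010574\right) \left(-1922404 - 3367474\right) = 4448237 \left(-5289878\right) = -23530631045086$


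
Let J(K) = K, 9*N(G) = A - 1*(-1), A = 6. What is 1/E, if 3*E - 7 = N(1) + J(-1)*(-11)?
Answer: 27/169 ≈ 0.15976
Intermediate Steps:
N(G) = 7/9 (N(G) = (6 - 1*(-1))/9 = (6 + 1)/9 = (⅑)*7 = 7/9)
E = 169/27 (E = 7/3 + (7/9 - 1*(-11))/3 = 7/3 + (7/9 + 11)/3 = 7/3 + (⅓)*(106/9) = 7/3 + 106/27 = 169/27 ≈ 6.2593)
1/E = 1/(169/27) = 27/169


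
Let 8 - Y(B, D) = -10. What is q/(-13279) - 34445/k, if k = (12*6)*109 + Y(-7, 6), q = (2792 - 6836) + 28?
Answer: -425805299/104452614 ≈ -4.0765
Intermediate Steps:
q = -4016 (q = -4044 + 28 = -4016)
Y(B, D) = 18 (Y(B, D) = 8 - 1*(-10) = 8 + 10 = 18)
k = 7866 (k = (12*6)*109 + 18 = 72*109 + 18 = 7848 + 18 = 7866)
q/(-13279) - 34445/k = -4016/(-13279) - 34445/7866 = -4016*(-1/13279) - 34445*1/7866 = 4016/13279 - 34445/7866 = -425805299/104452614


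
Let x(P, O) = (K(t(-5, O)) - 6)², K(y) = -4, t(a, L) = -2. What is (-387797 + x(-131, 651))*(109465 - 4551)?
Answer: -40674843058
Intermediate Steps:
x(P, O) = 100 (x(P, O) = (-4 - 6)² = (-10)² = 100)
(-387797 + x(-131, 651))*(109465 - 4551) = (-387797 + 100)*(109465 - 4551) = -387697*104914 = -40674843058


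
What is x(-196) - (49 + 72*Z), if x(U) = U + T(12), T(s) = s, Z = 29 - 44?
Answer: 847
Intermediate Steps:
Z = -15
x(U) = 12 + U (x(U) = U + 12 = 12 + U)
x(-196) - (49 + 72*Z) = (12 - 196) - (49 + 72*(-15)) = -184 - (49 - 1080) = -184 - 1*(-1031) = -184 + 1031 = 847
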